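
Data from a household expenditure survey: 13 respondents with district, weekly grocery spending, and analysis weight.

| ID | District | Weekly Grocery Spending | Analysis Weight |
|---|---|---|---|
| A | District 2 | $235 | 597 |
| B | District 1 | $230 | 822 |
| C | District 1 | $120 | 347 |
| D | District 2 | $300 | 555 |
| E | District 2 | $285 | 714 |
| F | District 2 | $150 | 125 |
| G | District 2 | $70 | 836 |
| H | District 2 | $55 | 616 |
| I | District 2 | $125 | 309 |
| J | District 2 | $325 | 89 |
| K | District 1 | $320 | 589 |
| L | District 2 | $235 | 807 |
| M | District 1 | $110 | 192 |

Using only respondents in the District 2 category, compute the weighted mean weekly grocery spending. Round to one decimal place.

District 2 rows: A, D, E, F, G, H, I, J, L
Weighted sum = 235×597 + 300×555 + 285×714 + 150×125 + 70×836 + 55×616 + 125×309 + 325×89 + 235×807
  = 878630
Sum of weights = 4648
Weighted mean = 878630 / 4648 = 189.03399

189.0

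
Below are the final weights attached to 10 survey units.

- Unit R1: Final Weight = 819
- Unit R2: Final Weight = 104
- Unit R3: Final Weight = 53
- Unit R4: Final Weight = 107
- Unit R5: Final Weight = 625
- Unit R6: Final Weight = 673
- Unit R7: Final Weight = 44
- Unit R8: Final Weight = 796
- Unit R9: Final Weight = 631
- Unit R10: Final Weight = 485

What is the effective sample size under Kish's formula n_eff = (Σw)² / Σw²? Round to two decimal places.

Σ wᵢ = 4337
Σ wᵢ² = 670761 + 10816 + 2809 + 11449 + 390625 + 452929 + 1936 + 633616 + 398161 + 235225 = 2808327
n_eff = 4337² / 2808327 = 18809569 / 2808327 = 6.6977845

6.70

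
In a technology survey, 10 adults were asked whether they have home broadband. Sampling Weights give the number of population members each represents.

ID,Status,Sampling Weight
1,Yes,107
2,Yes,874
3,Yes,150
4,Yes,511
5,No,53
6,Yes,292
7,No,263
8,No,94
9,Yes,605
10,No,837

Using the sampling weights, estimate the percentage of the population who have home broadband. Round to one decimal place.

Sum of weights for 'Yes' = 107 + 874 + 150 + 511 + 292 + 605 = 2539
Total weight = 107 + 874 + 150 + 511 + 53 + 292 + 263 + 94 + 605 + 837 = 3786
Weighted proportion = 2539 / 3786 = 0.67062863 → 67.062863%

67.1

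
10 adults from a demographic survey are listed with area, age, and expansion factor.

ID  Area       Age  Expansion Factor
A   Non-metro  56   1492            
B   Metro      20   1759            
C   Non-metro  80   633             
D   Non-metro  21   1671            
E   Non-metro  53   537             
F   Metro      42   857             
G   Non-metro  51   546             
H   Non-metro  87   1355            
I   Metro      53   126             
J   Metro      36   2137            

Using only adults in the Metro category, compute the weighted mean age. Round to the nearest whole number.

Metro rows: B, F, I, J
Weighted sum = 20×1759 + 42×857 + 53×126 + 36×2137
  = 35180 + 35994 + 6678 + 76932 = 154784
Sum of weights = 1759 + 857 + 126 + 2137 = 4879
Weighted mean = 154784 / 4879 = 31.724534

32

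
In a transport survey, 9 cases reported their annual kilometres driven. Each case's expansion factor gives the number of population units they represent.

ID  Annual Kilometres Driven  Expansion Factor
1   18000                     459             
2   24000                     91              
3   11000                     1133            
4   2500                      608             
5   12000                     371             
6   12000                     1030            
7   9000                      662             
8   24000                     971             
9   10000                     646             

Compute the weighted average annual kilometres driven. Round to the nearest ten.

Weighted sum = 18000×459 + 24000×91 + 11000×1133 + 2500×608 + 12000×371 + 12000×1030 + 9000×662 + 24000×971 + 10000×646
  = 76963000
Sum of weights = 5971
Weighted mean = 76963000 / 5971 = 12889.466

12890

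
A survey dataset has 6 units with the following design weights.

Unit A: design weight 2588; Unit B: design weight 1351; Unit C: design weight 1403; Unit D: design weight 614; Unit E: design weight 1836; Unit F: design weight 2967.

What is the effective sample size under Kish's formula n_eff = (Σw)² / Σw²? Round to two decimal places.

Σ wᵢ = 10759
Σ wᵢ² = 6697744 + 1825201 + 1968409 + 376996 + 3370896 + 8803089 = 23042335
n_eff = 10759² / 23042335 = 115756081 / 23042335 = 5.0236263

5.02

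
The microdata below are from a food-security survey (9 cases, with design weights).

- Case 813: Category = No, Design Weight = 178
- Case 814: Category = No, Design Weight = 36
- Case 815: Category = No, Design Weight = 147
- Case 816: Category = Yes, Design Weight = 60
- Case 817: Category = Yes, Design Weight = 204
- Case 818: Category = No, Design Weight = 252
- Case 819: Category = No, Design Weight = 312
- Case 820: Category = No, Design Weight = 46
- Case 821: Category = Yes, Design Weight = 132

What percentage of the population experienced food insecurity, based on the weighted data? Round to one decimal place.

29.0

Sum of weights for 'Yes' = 60 + 204 + 132 = 396
Total weight = 1367
Weighted proportion = 396 / 1367 = 0.28968544 → 28.968544%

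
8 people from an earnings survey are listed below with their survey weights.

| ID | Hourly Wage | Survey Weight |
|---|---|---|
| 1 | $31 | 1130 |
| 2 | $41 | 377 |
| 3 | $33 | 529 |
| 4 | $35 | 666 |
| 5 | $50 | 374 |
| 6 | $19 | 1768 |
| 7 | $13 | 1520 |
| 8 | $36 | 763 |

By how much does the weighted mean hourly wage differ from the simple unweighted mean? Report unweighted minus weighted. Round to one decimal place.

Unweighted sum = 31 + 41 + 33 + 35 + 50 + 19 + 13 + 36 = 258
Unweighted mean = 258 / 8 = 32.25
Weighted sum = 31×1130 + 41×377 + 33×529 + 35×666 + 50×374 + 19×1768 + 13×1520 + 36×763
  = 35030 + 15457 + 17457 + 23310 + 18700 + 33592 + 19760 + 27468 = 190774
Sum of weights = 1130 + 377 + 529 + 666 + 374 + 1768 + 1520 + 763 = 7127
Weighted mean = 190774 / 7127 = 26.767784
Difference (unweighted minus weighted) = 5.4822155

5.5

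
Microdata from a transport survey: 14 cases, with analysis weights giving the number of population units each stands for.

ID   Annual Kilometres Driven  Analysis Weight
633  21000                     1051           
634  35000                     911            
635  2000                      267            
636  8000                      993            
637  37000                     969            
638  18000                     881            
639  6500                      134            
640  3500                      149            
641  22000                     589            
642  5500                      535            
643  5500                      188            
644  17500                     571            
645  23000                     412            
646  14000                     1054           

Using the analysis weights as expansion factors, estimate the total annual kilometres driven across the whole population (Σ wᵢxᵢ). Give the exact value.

166696500

Weighted total = 166696500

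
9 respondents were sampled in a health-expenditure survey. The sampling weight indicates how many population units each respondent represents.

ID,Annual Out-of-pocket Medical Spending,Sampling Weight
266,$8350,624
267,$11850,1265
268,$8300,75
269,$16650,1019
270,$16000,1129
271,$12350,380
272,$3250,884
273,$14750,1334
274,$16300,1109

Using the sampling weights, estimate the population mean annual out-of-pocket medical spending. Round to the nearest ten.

12940

Weighted sum = 8350×624 + 11850×1265 + 8300×75 + 16650×1019 + 16000×1129 + 12350×380 + 3250×884 + 14750×1334 + 16300×1109
  = 101172700
Sum of weights = 624 + 1265 + 75 + 1019 + 1129 + 380 + 884 + 1334 + 1109 = 7819
Weighted mean = 101172700 / 7819 = 12939.34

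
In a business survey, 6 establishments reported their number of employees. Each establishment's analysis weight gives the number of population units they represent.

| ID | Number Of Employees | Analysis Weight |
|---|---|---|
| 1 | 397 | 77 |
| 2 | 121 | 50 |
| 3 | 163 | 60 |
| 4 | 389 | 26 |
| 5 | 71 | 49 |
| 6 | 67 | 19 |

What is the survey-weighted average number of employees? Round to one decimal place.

218.0

Weighted sum = 397×77 + 121×50 + 163×60 + 389×26 + 71×49 + 67×19
  = 30569 + 6050 + 9780 + 10114 + 3479 + 1273 = 61265
Sum of weights = 77 + 50 + 60 + 26 + 49 + 19 = 281
Weighted mean = 61265 / 281 = 218.02491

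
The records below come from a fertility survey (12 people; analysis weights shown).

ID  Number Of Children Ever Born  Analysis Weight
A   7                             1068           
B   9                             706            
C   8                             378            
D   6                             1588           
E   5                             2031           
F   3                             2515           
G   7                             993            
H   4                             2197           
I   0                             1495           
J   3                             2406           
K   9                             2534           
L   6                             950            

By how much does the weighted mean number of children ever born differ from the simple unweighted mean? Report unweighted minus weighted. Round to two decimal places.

Unweighted sum = 7 + 9 + 8 + 6 + 5 + 3 + 7 + 4 + 0 + 3 + 9 + 6 = 67
Unweighted mean = 67 / 12 = 5.5833333
Weighted sum = 7×1068 + 9×706 + 8×378 + 6×1588 + 5×2031 + 3×2515 + 7×993 + 4×2197 + 0×1495 + 3×2406 + 9×2534 + 6×950
  = 7476 + 6354 + 3024 + 9528 + 10155 + 7545 + 6951 + 8788 + 0 + 7218 + 22806 + 5700 = 95545
Sum of weights = 1068 + 706 + 378 + 1588 + 2031 + 2515 + 993 + 2197 + 1495 + 2406 + 2534 + 950 = 18861
Weighted mean = 95545 / 18861 = 5.0657441
Difference (unweighted minus weighted) = 0.51758921

0.52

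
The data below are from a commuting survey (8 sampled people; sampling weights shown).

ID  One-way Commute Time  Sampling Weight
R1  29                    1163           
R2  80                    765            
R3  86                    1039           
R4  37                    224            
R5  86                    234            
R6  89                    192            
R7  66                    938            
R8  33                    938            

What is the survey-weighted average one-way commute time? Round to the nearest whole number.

59

Weighted sum = 322643
Sum of weights = 1163 + 765 + 1039 + 224 + 234 + 192 + 938 + 938 = 5493
Weighted mean = 322643 / 5493 = 58.73712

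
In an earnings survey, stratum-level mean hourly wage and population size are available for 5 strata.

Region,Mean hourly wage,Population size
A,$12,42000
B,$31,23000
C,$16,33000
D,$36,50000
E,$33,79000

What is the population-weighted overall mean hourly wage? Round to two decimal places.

Σ Nₕ·x̄ₕ = 12×42000 + 31×23000 + 16×33000 + 36×50000 + 33×79000
  = 6152000
Σ Nₕ = 42000 + 23000 + 33000 + 50000 + 79000 = 227000
Overall mean = 6152000 / 227000 = 27.101322

27.10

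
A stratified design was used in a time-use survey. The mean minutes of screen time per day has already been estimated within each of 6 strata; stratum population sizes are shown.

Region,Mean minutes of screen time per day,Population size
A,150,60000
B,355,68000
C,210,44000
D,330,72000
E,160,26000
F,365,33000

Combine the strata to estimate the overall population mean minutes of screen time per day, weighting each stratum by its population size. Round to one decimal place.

271.8

Σ Nₕ·x̄ₕ = 150×60000 + 355×68000 + 210×44000 + 330×72000 + 160×26000 + 365×33000
  = 9000000 + 24140000 + 9240000 + 23760000 + 4160000 + 12045000 = 82345000
Σ Nₕ = 60000 + 68000 + 44000 + 72000 + 26000 + 33000 = 303000
Overall mean = 82345000 / 303000 = 271.76568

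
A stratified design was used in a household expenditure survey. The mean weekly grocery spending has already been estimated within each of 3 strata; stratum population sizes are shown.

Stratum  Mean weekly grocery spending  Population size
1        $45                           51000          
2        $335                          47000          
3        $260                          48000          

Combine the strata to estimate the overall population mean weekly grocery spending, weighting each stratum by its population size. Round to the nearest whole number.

209

Σ Nₕ·x̄ₕ = 45×51000 + 335×47000 + 260×48000
  = 2295000 + 15745000 + 12480000 = 30520000
Σ Nₕ = 51000 + 47000 + 48000 = 146000
Overall mean = 30520000 / 146000 = 209.0411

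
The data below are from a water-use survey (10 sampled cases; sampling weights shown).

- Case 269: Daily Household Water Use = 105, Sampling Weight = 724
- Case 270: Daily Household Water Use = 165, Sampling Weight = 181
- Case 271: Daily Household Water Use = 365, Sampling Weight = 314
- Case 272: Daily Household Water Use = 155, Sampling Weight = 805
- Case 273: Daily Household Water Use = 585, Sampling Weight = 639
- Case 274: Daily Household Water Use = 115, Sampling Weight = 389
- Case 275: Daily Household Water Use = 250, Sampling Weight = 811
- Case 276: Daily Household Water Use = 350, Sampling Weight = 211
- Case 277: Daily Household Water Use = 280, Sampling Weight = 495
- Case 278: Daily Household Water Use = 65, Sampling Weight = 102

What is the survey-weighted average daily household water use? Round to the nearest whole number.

Weighted sum = 105×724 + 165×181 + 365×314 + 155×805 + 585×639 + 115×389 + 250×811 + 350×211 + 280×495 + 65×102
  = 76020 + 29865 + 114610 + 124775 + 373815 + 44735 + 202750 + 73850 + 138600 + 6630 = 1185650
Sum of weights = 724 + 181 + 314 + 805 + 639 + 389 + 811 + 211 + 495 + 102 = 4671
Weighted mean = 1185650 / 4671 = 253.83216

254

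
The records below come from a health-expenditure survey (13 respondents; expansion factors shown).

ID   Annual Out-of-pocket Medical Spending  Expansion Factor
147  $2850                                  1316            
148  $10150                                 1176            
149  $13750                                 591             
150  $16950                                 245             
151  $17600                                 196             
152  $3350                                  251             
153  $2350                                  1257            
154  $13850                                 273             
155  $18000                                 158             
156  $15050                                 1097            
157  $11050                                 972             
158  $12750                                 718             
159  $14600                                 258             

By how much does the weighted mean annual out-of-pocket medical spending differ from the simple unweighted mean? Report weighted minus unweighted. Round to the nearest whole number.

-2077

Unweighted sum = 152300
Unweighted mean = 152300 / 13 = 11715.385
Weighted sum = 82007200
Sum of weights = 8508
Weighted mean = 82007200 / 8508 = 9638.834
Difference (weighted minus unweighted) = -2076.5506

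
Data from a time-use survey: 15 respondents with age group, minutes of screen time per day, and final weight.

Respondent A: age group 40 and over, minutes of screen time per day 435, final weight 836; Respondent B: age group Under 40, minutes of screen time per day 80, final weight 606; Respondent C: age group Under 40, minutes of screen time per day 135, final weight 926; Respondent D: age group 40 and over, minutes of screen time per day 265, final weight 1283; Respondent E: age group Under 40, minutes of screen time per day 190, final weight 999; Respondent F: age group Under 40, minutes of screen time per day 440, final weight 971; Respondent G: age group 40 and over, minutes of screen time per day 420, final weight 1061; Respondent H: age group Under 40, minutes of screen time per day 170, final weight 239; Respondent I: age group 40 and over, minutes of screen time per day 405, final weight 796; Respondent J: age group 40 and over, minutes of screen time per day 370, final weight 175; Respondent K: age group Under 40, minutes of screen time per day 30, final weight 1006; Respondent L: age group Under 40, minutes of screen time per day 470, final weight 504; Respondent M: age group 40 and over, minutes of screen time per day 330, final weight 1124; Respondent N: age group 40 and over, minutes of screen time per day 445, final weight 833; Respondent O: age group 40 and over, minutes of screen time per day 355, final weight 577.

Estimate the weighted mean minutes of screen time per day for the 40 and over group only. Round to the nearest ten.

370

40 and over rows: A, D, G, I, J, M, N, O
Weighted sum = 2482845
Sum of weights = 6685
Weighted mean = 2482845 / 6685 = 371.40539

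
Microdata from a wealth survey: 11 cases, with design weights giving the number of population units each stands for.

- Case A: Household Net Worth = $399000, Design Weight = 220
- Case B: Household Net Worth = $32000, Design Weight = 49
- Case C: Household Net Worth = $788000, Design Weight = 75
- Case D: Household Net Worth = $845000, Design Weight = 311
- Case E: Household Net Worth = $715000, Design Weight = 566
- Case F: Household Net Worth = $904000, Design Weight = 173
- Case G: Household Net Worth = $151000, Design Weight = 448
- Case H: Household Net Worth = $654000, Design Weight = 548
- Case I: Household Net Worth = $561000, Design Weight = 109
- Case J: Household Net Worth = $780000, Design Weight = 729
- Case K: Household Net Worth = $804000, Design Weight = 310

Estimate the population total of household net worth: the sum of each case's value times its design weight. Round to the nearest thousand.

2277374000

Weighted total = 399000×220 + 32000×49 + 788000×75 + 845000×311 + 715000×566 + 904000×173 + 151000×448 + 654000×548 + 561000×109 + 780000×729 + 804000×310
  = 2277374000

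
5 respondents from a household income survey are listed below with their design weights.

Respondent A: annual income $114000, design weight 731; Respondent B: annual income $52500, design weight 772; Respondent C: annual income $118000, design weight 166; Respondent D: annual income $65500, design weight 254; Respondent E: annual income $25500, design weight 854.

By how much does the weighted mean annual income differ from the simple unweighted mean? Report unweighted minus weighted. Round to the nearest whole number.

9610

Unweighted sum = 114000 + 52500 + 118000 + 65500 + 25500 = 375500
Unweighted mean = 375500 / 5 = 75100
Weighted sum = 114000×731 + 52500×772 + 118000×166 + 65500×254 + 25500×854
  = 83334000 + 40530000 + 19588000 + 16637000 + 21777000 = 181866000
Sum of weights = 731 + 772 + 166 + 254 + 854 = 2777
Weighted mean = 181866000 / 2777 = 65490.097
Difference (unweighted minus weighted) = 9609.9028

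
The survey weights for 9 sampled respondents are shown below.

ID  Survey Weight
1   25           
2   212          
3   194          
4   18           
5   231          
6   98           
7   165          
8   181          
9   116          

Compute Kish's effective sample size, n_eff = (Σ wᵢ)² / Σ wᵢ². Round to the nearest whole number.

7

Σ wᵢ = 25 + 212 + 194 + 18 + 231 + 98 + 165 + 181 + 116 = 1240
Σ wᵢ² = 625 + 44944 + 37636 + 324 + 53361 + 9604 + 27225 + 32761 + 13456 = 219936
n_eff = 1240² / 219936 = 1537600 / 219936 = 6.9911247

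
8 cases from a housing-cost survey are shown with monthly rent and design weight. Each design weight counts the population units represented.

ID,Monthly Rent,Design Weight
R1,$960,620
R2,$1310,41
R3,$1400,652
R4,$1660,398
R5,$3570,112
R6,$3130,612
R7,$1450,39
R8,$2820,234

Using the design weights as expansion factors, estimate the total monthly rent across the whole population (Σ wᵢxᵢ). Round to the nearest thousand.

5254000

Weighted total = 960×620 + 1310×41 + 1400×652 + 1660×398 + 3570×112 + 3130×612 + 1450×39 + 2820×234
  = 595200 + 53710 + 912800 + 660680 + 399840 + 1915560 + 56550 + 659880 = 5254220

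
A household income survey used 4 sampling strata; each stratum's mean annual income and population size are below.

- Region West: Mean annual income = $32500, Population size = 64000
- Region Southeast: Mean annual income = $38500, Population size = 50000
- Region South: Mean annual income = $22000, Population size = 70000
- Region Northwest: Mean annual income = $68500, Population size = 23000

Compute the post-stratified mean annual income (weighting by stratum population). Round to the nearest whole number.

34399

Σ Nₕ·x̄ₕ = 7120500000
Σ Nₕ = 64000 + 50000 + 70000 + 23000 = 207000
Overall mean = 7120500000 / 207000 = 34398.551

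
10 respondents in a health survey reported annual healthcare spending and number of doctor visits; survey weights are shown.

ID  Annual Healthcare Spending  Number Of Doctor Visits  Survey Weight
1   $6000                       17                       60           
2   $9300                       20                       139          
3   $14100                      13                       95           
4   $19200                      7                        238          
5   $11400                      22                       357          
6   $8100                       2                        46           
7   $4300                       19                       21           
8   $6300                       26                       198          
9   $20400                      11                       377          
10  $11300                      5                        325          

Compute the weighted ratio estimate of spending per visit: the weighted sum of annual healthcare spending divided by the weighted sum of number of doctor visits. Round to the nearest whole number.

Σ wᵢ·y = 6000×60 + 9300×139 + 14100×95 + 19200×238 + 11400×357 + 8100×46 + 4300×21 + 6300×198 + 20400×377 + 11300×325
  = 360000 + 1292700 + 1339500 + 4569600 + 4069800 + 372600 + 90300 + 1247400 + 7690800 + 3672500 = 24705200
Σ wᵢ·x = 17×60 + 20×139 + 13×95 + 7×238 + 22×357 + 2×46 + 19×21 + 26×198 + 11×377 + 5×325
  = 1020 + 2780 + 1235 + 1666 + 7854 + 92 + 399 + 5148 + 4147 + 1625 = 25966
Ratio = 24705200 / 25966 = 951.4442

951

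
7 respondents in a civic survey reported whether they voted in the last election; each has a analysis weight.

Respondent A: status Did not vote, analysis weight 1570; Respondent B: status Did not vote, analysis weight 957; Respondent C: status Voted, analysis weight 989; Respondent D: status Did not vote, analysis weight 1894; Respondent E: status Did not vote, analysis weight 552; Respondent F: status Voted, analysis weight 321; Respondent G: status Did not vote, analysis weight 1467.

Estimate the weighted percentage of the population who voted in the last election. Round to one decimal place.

16.9

Sum of weights for 'Voted' = 989 + 321 = 1310
Total weight = 1570 + 957 + 989 + 1894 + 552 + 321 + 1467 = 7750
Weighted proportion = 1310 / 7750 = 0.16903226 → 16.903226%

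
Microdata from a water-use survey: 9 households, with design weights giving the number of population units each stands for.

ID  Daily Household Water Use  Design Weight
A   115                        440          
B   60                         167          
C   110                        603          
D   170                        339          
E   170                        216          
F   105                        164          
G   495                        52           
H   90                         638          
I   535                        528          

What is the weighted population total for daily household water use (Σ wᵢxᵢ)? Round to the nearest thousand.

Weighted total = 115×440 + 60×167 + 110×603 + 170×339 + 170×216 + 105×164 + 495×52 + 90×638 + 535×528
  = 50600 + 10020 + 66330 + 57630 + 36720 + 17220 + 25740 + 57420 + 282480 = 604160

604000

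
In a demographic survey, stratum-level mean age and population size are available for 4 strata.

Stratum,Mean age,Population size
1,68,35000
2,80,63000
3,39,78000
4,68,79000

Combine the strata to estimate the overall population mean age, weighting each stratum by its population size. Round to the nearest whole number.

Σ Nₕ·x̄ₕ = 68×35000 + 80×63000 + 39×78000 + 68×79000
  = 2380000 + 5040000 + 3042000 + 5372000 = 15834000
Σ Nₕ = 35000 + 63000 + 78000 + 79000 = 255000
Overall mean = 15834000 / 255000 = 62.094118

62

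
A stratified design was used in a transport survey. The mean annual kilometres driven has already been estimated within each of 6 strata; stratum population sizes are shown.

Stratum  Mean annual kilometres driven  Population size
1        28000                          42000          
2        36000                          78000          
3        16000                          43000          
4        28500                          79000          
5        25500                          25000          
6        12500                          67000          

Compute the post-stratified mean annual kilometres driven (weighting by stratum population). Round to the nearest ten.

25150

Σ Nₕ·x̄ₕ = 28000×42000 + 36000×78000 + 16000×43000 + 28500×79000 + 25500×25000 + 12500×67000
  = 8398500000
Σ Nₕ = 42000 + 78000 + 43000 + 79000 + 25000 + 67000 = 334000
Overall mean = 8398500000 / 334000 = 25145.21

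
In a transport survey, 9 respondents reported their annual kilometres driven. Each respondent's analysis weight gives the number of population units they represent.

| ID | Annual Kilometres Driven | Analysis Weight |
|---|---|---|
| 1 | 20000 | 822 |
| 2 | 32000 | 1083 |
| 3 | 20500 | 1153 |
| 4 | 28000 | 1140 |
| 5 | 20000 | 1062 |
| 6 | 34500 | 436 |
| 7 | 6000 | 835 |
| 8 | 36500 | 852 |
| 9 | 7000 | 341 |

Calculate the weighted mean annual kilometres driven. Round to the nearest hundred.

23500

Weighted sum = 20000×822 + 32000×1083 + 20500×1153 + 28000×1140 + 20000×1062 + 34500×436 + 6000×835 + 36500×852 + 7000×341
  = 16440000 + 34656000 + 23636500 + 31920000 + 21240000 + 15042000 + 5010000 + 31098000 + 2387000 = 181429500
Sum of weights = 822 + 1083 + 1153 + 1140 + 1062 + 436 + 835 + 852 + 341 = 7724
Weighted mean = 181429500 / 7724 = 23489.06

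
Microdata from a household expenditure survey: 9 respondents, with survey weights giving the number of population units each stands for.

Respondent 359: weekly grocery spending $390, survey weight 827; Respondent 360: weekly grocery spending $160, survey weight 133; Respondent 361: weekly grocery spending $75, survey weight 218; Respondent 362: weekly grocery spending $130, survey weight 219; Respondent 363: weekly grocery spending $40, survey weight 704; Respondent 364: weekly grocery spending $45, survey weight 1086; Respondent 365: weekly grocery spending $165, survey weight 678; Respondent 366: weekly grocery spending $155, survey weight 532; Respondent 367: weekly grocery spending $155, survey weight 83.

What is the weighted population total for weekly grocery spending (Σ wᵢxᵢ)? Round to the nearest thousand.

Weighted total = 390×827 + 160×133 + 75×218 + 130×219 + 40×704 + 45×1086 + 165×678 + 155×532 + 155×83
  = 672855

673000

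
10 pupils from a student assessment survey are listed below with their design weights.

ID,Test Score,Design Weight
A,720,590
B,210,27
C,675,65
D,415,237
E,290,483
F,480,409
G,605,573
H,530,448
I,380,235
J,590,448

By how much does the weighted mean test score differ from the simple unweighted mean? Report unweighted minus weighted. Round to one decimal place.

-35.9

Unweighted sum = 720 + 210 + 675 + 415 + 290 + 480 + 605 + 530 + 380 + 590 = 4895
Unweighted mean = 4895 / 10 = 489.5
Weighted sum = 720×590 + 210×27 + 675×65 + 415×237 + 290×483 + 480×409 + 605×573 + 530×448 + 380×235 + 590×448
  = 1846815
Sum of weights = 590 + 27 + 65 + 237 + 483 + 409 + 573 + 448 + 235 + 448 = 3515
Weighted mean = 1846815 / 3515 = 525.40967
Difference (unweighted minus weighted) = -35.909673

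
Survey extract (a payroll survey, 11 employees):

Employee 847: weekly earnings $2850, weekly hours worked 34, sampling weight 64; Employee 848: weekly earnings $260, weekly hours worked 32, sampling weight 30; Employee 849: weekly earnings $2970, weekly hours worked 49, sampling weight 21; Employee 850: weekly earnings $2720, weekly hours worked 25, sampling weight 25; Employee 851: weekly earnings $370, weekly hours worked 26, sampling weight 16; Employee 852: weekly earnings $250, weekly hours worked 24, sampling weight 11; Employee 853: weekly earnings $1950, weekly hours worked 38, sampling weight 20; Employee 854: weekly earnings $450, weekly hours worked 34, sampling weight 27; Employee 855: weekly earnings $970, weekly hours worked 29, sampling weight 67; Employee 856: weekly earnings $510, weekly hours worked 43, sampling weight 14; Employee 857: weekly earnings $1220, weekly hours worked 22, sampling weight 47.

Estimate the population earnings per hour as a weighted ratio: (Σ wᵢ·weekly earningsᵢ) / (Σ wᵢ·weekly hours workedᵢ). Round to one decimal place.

47.5

Σ wᵢ·y = 2850×64 + 260×30 + 2970×21 + 2720×25 + 370×16 + 250×11 + 1950×20 + 450×27 + 970×67 + 510×14 + 1220×47
  = 182400 + 7800 + 62370 + 68000 + 5920 + 2750 + 39000 + 12150 + 64990 + 7140 + 57340 = 509860
Σ wᵢ·x = 34×64 + 32×30 + 49×21 + 25×25 + 26×16 + 24×11 + 38×20 + 34×27 + 29×67 + 43×14 + 22×47
  = 2176 + 960 + 1029 + 625 + 416 + 264 + 760 + 918 + 1943 + 602 + 1034 = 10727
Ratio = 509860 / 10727 = 47.53053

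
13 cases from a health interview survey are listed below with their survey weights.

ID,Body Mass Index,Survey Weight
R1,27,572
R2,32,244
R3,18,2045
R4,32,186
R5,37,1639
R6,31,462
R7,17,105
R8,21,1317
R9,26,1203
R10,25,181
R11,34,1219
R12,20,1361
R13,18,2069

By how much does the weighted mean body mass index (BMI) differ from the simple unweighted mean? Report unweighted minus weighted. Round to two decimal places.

1.23

Unweighted sum = 338
Unweighted mean = 338 / 13 = 26
Weighted sum = 312132
Sum of weights = 12603
Weighted mean = 312132 / 12603 = 24.766484
Difference (unweighted minus weighted) = 1.2335158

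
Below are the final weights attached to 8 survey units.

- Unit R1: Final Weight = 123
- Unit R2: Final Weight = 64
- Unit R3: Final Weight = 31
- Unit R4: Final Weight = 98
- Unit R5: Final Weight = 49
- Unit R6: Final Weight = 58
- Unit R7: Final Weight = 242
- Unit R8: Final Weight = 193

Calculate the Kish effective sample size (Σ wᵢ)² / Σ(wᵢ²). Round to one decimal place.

5.6

Σ wᵢ = 858
Σ wᵢ² = 15129 + 4096 + 961 + 9604 + 2401 + 3364 + 58564 + 37249 = 131368
n_eff = 858² / 131368 = 736164 / 131368 = 5.6038305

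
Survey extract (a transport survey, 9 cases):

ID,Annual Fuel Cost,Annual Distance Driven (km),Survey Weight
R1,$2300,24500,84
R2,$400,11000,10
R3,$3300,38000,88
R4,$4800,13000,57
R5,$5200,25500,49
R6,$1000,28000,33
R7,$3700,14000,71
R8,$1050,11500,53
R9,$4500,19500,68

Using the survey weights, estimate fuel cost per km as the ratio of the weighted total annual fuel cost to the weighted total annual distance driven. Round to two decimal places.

0.15

Σ wᵢ·y = 2300×84 + 400×10 + 3300×88 + 4800×57 + 5200×49 + 1000×33 + 3700×71 + 1050×53 + 4500×68
  = 193200 + 4000 + 290400 + 273600 + 254800 + 33000 + 262700 + 55650 + 306000 = 1673350
Σ wᵢ·x = 24500×84 + 11000×10 + 38000×88 + 13000×57 + 25500×49 + 28000×33 + 14000×71 + 11500×53 + 19500×68
  = 2058000 + 110000 + 3344000 + 741000 + 1249500 + 924000 + 994000 + 609500 + 1326000 = 11356000
Ratio = 1673350 / 11356000 = 0.14735382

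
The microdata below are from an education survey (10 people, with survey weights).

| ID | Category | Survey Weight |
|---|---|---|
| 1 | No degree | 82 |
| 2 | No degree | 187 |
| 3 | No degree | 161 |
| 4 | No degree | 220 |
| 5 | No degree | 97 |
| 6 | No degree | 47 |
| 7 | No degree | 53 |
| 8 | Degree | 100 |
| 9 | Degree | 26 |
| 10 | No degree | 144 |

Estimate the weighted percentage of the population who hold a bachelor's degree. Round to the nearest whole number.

Sum of weights for 'Degree' = 100 + 26 = 126
Total weight = 82 + 187 + 161 + 220 + 97 + 47 + 53 + 100 + 26 + 144 = 1117
Weighted proportion = 126 / 1117 = 0.11280215 → 11.280215%

11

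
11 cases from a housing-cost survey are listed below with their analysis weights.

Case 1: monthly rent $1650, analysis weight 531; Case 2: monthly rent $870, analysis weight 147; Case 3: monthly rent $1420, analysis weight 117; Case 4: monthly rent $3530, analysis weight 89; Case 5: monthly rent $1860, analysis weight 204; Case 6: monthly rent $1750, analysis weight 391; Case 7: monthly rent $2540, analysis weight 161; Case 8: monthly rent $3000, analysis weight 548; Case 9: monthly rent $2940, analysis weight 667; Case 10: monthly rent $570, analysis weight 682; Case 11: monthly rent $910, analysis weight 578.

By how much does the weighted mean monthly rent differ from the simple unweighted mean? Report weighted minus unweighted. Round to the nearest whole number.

-96

Unweighted sum = 1650 + 870 + 1420 + 3530 + 1860 + 1750 + 2540 + 3000 + 2940 + 570 + 910 = 21040
Unweighted mean = 21040 / 11 = 1912.7273
Weighted sum = 1650×531 + 870×147 + 1420×117 + 3530×89 + 1860×204 + 1750×391 + 2540×161 + 3000×548 + 2940×667 + 570×682 + 910×578
  = 876150 + 127890 + 166140 + 314170 + 379440 + 684250 + 408940 + 1644000 + 1960980 + 388740 + 525980 = 7476680
Sum of weights = 531 + 147 + 117 + 89 + 204 + 391 + 161 + 548 + 667 + 682 + 578 = 4115
Weighted mean = 7476680 / 4115 = 1816.9332
Difference (weighted minus unweighted) = -95.794101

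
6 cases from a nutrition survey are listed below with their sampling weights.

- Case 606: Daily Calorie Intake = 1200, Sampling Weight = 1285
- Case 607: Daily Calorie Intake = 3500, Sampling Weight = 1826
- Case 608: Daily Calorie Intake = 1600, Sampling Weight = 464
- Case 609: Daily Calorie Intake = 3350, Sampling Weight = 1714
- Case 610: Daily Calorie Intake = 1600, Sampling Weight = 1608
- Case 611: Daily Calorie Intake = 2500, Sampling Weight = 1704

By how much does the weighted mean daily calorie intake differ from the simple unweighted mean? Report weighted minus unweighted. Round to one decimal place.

Unweighted sum = 13750
Unweighted mean = 13750 / 6 = 2291.6667
Weighted sum = 21250100
Sum of weights = 8601
Weighted mean = 21250100 / 8601 = 2470.6546
Difference (weighted minus unweighted) = 178.98791

179.0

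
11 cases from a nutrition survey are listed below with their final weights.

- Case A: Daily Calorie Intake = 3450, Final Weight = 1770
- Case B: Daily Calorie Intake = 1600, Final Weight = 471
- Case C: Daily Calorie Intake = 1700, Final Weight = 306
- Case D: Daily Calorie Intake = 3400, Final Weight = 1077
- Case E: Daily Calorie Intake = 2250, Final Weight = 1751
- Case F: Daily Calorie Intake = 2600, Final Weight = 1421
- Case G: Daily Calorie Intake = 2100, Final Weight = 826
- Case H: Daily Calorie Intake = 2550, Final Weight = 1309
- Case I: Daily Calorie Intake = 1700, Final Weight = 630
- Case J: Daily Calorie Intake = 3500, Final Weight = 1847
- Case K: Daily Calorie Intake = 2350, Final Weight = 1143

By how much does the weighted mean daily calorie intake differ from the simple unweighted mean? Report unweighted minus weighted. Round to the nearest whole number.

Unweighted sum = 3450 + 1600 + 1700 + 3400 + 2250 + 2600 + 2100 + 2550 + 1700 + 3500 + 2350 = 27200
Unweighted mean = 27200 / 11 = 2472.7273
Weighted sum = 3450×1770 + 1600×471 + 1700×306 + 3400×1077 + 2250×1751 + 2600×1421 + 2100×826 + 2550×1309 + 1700×630 + 3500×1847 + 2350×1143
  = 6106500 + 753600 + 520200 + 3661800 + 3939750 + 3694600 + 1734600 + 3337950 + 1071000 + 6464500 + 2686050 = 33970550
Sum of weights = 1770 + 471 + 306 + 1077 + 1751 + 1421 + 826 + 1309 + 630 + 1847 + 1143 = 12551
Weighted mean = 33970550 / 12551 = 2706.6011
Difference (unweighted minus weighted) = -233.87379

-234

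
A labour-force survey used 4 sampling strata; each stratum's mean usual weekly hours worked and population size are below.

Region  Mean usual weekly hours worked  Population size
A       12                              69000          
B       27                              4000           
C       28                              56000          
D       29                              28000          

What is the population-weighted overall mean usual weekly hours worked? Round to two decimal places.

Σ Nₕ·x̄ₕ = 3316000
Σ Nₕ = 69000 + 4000 + 56000 + 28000 = 157000
Overall mean = 3316000 / 157000 = 21.121019

21.12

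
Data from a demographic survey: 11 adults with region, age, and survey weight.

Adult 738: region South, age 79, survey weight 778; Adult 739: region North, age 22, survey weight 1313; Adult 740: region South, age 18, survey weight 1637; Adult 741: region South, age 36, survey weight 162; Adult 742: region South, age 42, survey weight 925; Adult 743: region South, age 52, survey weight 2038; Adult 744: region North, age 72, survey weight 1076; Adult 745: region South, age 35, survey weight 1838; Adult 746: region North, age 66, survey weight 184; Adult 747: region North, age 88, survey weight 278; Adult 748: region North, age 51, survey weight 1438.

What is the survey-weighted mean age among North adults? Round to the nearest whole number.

North rows: 739, 744, 746, 747, 748
Weighted sum = 22×1313 + 72×1076 + 66×184 + 88×278 + 51×1438
  = 28886 + 77472 + 12144 + 24464 + 73338 = 216304
Sum of weights = 4289
Weighted mean = 216304 / 4289 = 50.432269

50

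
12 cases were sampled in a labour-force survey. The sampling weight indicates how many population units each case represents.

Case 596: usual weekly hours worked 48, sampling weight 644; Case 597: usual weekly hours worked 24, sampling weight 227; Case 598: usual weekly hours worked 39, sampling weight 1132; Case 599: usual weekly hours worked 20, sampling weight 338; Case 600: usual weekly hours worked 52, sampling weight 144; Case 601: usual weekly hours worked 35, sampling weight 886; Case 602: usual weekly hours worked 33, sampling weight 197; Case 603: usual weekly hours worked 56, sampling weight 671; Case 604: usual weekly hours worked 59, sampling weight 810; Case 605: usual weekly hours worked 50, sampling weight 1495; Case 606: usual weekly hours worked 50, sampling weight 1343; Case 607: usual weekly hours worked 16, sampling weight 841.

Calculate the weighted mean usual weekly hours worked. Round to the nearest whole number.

Weighted sum = 48×644 + 24×227 + 39×1132 + 20×338 + 52×144 + 35×886 + 33×197 + 56×671 + 59×810 + 50×1495 + 50×1343 + 16×841
  = 30912 + 5448 + 44148 + 6760 + 7488 + 31010 + 6501 + 37576 + 47790 + 74750 + 67150 + 13456 = 372989
Sum of weights = 644 + 227 + 1132 + 338 + 144 + 886 + 197 + 671 + 810 + 1495 + 1343 + 841 = 8728
Weighted mean = 372989 / 8728 = 42.734762

43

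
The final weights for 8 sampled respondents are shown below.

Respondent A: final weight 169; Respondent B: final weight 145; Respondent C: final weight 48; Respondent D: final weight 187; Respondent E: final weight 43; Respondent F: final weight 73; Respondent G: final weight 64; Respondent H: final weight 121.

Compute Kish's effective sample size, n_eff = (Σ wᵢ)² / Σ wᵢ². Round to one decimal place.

Σ wᵢ = 169 + 145 + 48 + 187 + 43 + 73 + 64 + 121 = 850
Σ wᵢ² = 28561 + 21025 + 2304 + 34969 + 1849 + 5329 + 4096 + 14641 = 112774
n_eff = 850² / 112774 = 722500 / 112774 = 6.4066185

6.4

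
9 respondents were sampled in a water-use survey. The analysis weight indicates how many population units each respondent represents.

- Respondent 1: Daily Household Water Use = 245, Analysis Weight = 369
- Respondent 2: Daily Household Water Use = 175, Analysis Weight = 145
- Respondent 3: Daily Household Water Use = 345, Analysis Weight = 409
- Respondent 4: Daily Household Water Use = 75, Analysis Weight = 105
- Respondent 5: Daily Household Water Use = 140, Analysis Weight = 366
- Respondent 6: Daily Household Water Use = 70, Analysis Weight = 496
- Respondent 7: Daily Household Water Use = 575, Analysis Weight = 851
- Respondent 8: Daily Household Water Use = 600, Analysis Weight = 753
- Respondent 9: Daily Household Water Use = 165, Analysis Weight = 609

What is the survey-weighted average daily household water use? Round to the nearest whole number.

Weighted sum = 245×369 + 175×145 + 345×409 + 75×105 + 140×366 + 70×496 + 575×851 + 600×753 + 165×609
  = 90405 + 25375 + 141105 + 7875 + 51240 + 34720 + 489325 + 451800 + 100485 = 1392330
Sum of weights = 369 + 145 + 409 + 105 + 366 + 496 + 851 + 753 + 609 = 4103
Weighted mean = 1392330 / 4103 = 339.34438

339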